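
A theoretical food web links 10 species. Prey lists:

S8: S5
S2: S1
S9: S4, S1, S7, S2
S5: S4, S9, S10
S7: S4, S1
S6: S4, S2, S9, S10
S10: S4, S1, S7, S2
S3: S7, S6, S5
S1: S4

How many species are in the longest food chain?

6 species

One longest chain: S4 → S1 → S7 → S9 → S5 → S8.
It has 6 species and 5 links.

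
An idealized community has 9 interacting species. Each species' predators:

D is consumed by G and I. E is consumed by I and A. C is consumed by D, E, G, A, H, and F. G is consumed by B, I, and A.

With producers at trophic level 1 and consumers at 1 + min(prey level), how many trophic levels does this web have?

Producers (level 1): C.
Following each consumer down to its lowest-level prey: C → G → B (levels 1 through 3).
All prey of B (G 2) are at level 2 or above, so B is at level 1 + 2 = 3.
Every consumer has at least one prey at level 2 or below, so none exceeds level 3.

3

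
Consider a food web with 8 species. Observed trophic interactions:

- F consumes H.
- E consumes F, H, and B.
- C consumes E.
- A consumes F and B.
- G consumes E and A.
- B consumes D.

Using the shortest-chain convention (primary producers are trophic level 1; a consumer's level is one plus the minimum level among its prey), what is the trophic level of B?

Trophic level 2

D is a producer → level 1.
B eats D → level 2.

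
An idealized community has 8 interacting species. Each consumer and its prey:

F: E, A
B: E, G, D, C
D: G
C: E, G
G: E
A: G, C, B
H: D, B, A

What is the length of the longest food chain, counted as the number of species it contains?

6 species

One longest chain: E → G → D → B → A → H.
It has 6 species and 5 links.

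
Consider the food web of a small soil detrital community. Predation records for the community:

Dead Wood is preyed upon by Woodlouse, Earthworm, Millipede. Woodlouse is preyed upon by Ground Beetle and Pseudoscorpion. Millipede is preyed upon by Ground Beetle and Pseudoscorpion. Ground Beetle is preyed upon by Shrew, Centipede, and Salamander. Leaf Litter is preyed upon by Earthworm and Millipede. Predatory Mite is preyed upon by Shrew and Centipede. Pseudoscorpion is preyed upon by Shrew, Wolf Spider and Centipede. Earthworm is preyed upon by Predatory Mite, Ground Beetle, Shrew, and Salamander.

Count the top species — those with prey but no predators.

4

Top species (has prey, but nothing eats it): Salamander, Centipede, Shrew, Wolf Spider.
Count: 4.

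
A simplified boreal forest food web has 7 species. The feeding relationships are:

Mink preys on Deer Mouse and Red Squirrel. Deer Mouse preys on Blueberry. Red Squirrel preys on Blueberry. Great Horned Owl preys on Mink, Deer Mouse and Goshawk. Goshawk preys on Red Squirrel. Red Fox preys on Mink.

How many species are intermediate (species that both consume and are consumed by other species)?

Intermediate species (has both prey and predators): Deer Mouse, Red Squirrel, Goshawk, Mink.
Count: 4.

4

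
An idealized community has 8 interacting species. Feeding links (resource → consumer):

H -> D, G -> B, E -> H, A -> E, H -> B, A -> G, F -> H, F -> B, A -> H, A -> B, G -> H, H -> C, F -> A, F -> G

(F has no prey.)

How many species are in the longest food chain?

One longest chain: F → A → G → H → C.
It has 5 species and 4 links.

5 species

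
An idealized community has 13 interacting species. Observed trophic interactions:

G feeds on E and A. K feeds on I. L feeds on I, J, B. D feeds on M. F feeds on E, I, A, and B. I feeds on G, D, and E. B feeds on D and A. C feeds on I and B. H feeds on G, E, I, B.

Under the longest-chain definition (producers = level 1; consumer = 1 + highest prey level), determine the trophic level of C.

Trophic level 4

A is a producer → level 1.
G eats A (level 1); other prey at levels: E 1 → level 2.
I eats G (level 2); other prey at levels: E 1, D 2 → level 3.
C eats I (level 3); other prey at levels: B 3 → level 4.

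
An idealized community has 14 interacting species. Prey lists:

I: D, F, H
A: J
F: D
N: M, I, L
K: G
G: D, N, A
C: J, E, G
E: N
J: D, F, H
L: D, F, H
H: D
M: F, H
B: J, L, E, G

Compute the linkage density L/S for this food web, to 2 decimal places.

There are L = 29 links among S = 14 species.
L/S = 29/14 = 2.0714 ≈ 2.07.

L/S = 2.07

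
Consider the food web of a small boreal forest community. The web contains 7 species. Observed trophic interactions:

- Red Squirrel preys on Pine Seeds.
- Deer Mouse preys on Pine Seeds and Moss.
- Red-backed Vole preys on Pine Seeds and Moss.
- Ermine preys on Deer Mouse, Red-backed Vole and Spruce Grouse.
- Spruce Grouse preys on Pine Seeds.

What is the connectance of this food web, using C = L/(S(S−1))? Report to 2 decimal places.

The web has S = 7 species and L = 9 feeding links.
C = L / (S(S−1)) = 9 / 42 = 0.2143 ≈ 0.21.

C = 0.21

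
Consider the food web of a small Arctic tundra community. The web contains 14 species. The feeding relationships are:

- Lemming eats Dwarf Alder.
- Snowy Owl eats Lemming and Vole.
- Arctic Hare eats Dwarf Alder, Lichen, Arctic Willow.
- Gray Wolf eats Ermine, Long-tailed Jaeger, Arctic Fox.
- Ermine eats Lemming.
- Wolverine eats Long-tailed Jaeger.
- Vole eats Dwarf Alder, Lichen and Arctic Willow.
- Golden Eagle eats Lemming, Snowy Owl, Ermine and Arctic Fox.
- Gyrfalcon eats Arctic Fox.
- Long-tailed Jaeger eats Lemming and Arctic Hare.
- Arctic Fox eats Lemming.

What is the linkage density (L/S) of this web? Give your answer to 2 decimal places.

L/S = 1.57

There are L = 22 links among S = 14 species.
L/S = 22/14 = 1.5714 ≈ 1.57.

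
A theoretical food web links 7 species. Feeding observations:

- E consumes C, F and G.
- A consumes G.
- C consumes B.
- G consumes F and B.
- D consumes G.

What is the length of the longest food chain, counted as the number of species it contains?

3 species

One longest chain: B → G → A.
It has 3 species and 2 links.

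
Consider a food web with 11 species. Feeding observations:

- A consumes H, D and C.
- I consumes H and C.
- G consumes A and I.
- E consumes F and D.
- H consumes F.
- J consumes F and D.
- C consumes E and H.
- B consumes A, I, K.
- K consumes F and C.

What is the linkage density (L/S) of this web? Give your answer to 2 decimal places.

L/S = 1.73

There are L = 19 links among S = 11 species.
L/S = 19/11 = 1.7273 ≈ 1.73.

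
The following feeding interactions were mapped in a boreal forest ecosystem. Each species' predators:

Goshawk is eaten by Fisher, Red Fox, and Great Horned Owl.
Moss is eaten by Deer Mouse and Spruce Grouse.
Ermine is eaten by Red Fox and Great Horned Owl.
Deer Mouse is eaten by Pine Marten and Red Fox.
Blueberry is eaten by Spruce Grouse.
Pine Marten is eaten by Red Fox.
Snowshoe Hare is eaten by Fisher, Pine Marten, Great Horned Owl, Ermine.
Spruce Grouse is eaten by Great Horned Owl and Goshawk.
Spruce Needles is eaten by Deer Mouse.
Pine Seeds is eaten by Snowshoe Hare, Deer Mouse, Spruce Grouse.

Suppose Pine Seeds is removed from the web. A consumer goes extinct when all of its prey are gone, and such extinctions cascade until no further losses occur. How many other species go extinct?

Remove Pine Seeds.
Round 1: Snowshoe Hare (all prey gone) → extinct.
Round 2: Ermine (all prey gone) → extinct.
No further losses. Total secondary extinctions: 2.

2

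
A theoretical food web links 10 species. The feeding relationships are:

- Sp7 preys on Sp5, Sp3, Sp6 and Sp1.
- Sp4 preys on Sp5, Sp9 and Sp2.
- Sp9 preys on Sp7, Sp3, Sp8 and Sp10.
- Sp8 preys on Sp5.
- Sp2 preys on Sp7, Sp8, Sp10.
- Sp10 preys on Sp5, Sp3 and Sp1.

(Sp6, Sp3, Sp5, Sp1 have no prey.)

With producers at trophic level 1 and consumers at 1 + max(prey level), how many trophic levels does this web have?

4

Producers (level 1): Sp6, Sp3, Sp5, Sp1.
Sp3 → Sp10 → Sp9 → Sp4 gives Sp4 level 4.
No species has a prey at level 4, so no species reaches level 5.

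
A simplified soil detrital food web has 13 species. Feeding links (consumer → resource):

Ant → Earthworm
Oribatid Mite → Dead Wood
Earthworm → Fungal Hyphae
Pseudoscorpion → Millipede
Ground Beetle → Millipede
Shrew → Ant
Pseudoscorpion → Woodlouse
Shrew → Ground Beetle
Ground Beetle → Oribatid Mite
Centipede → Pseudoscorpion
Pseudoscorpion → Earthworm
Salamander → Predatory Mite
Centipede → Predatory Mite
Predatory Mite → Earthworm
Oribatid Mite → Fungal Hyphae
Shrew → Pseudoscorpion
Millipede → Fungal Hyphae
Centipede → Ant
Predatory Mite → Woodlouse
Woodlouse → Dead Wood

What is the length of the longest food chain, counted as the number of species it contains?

One longest chain: Fungal Hyphae → Millipede → Pseudoscorpion → Shrew.
It has 4 species and 3 links.

4 species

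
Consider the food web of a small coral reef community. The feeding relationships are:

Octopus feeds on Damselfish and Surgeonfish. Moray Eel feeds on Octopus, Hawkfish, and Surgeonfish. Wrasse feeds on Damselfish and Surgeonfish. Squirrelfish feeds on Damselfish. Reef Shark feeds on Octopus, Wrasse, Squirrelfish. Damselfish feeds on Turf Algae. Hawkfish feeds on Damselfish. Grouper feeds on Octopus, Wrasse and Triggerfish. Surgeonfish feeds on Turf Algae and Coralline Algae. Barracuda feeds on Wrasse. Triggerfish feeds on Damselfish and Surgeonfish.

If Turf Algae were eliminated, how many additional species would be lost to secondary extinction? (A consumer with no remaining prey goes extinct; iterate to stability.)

3

Remove Turf Algae.
Round 1: Damselfish (all prey gone) → extinct.
Round 2: Squirrelfish (all prey gone), Hawkfish (all prey gone) → extinct.
No further losses. Total secondary extinctions: 3.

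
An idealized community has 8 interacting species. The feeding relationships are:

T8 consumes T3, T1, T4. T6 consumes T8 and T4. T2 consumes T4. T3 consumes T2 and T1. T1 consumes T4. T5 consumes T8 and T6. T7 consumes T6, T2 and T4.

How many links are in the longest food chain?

5 links

One longest chain: T4 → T1 → T3 → T8 → T6 → T7.
It has 6 species and 5 links.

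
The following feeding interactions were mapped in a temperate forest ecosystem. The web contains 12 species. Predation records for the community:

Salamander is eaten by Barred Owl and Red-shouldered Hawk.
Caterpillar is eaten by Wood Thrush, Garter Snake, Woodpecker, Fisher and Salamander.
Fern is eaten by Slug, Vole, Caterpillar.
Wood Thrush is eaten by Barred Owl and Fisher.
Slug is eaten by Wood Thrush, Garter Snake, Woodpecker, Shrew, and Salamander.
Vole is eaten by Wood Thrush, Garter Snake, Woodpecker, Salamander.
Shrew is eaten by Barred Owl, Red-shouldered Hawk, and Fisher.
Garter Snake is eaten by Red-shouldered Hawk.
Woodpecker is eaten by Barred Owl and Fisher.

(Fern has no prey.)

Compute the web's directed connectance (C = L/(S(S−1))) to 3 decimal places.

The web has S = 12 species and L = 27 feeding links.
C = L / (S(S−1)) = 27 / 132 = 0.2045 ≈ 0.205.

C = 0.205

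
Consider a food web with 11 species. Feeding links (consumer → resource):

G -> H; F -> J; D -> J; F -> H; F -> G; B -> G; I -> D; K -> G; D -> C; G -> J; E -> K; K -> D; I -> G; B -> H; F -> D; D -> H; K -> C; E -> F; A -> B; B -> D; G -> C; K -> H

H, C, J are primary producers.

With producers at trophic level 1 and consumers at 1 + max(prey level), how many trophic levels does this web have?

4

Producers (level 1): H, C, J.
H → D → B → A gives A level 4.
No species has a prey at level 4, so no species reaches level 5.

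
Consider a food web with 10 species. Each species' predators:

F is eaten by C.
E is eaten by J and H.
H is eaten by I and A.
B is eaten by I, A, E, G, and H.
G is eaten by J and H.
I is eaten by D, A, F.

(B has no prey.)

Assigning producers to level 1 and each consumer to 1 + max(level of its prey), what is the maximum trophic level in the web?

Producers (level 1): B.
B → E → H → I → F → C gives C level 6.
No species has a prey at level 6, so no species reaches level 7.

6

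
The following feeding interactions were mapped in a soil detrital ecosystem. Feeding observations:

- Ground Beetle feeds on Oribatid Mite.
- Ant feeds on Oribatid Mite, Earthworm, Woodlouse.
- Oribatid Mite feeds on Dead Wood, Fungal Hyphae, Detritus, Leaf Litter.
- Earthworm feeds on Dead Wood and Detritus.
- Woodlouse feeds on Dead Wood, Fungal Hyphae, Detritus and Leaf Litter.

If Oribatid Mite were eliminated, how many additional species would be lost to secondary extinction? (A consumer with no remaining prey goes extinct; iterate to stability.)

Remove Oribatid Mite.
Round 1: Ground Beetle (all prey gone) → extinct.
No further losses. Total secondary extinctions: 1.

1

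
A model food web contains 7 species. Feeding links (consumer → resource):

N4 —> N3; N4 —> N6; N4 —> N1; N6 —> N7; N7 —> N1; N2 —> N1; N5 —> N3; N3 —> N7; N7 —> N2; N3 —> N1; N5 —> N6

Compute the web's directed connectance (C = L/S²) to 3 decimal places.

C = 0.224

The web has S = 7 species and L = 11 feeding links.
C = L / S² = 11 / 49 = 0.2245 ≈ 0.224.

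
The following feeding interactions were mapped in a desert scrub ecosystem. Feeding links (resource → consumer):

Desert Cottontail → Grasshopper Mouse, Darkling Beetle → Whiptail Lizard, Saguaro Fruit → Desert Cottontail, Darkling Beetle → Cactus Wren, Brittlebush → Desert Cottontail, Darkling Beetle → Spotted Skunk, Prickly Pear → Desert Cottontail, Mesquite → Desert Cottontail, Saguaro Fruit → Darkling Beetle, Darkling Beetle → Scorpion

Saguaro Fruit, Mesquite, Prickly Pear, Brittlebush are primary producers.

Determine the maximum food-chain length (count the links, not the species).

2 links

One longest chain: Saguaro Fruit → Desert Cottontail → Grasshopper Mouse.
It has 3 species and 2 links.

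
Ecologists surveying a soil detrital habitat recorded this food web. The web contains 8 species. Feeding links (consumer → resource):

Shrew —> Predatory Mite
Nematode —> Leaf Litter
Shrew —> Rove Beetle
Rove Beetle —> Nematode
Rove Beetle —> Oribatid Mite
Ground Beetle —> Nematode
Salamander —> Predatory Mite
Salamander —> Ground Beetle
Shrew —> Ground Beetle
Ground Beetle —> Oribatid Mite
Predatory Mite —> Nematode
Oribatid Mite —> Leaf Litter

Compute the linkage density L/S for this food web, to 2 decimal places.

There are L = 12 links among S = 8 species.
L/S = 12/8 = 1.5000 ≈ 1.50.

L/S = 1.50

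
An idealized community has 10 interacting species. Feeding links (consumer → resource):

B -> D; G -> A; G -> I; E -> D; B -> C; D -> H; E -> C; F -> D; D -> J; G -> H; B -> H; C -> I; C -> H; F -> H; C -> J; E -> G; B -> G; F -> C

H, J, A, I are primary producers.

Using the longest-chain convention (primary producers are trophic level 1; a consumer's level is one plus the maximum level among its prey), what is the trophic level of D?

Trophic level 2

H is a producer → level 1.
D eats H (level 1); other prey at levels: J 1 → level 2.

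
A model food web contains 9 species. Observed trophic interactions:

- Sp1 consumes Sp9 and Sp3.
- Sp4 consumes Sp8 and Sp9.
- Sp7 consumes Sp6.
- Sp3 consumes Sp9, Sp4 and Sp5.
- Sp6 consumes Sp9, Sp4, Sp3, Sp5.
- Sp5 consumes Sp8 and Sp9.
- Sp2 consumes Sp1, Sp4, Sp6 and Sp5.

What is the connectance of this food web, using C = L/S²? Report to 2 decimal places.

The web has S = 9 species and L = 18 feeding links.
C = L / S² = 18 / 81 = 0.2222 ≈ 0.22.

C = 0.22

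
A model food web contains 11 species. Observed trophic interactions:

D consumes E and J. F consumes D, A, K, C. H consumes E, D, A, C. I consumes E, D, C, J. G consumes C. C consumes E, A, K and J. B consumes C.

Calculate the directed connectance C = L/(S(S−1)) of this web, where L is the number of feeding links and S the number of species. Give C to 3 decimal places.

The web has S = 11 species and L = 20 feeding links.
C = L / (S(S−1)) = 20 / 110 = 0.1818 ≈ 0.182.

C = 0.182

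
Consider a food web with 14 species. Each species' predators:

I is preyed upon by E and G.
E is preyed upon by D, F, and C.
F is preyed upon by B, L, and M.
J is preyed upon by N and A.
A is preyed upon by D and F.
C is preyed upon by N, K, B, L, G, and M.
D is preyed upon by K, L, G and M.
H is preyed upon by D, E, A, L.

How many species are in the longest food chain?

One longest chain: H → E → C → N.
It has 4 species and 3 links.

4 species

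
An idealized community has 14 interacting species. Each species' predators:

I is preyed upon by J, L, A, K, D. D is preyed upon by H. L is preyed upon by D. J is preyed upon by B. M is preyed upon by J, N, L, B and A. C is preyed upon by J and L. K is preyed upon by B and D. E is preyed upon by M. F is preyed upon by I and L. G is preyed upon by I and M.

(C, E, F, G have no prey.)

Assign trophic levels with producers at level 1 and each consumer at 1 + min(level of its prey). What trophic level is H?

Trophic level 4

F is a producer → level 1.
I eats F → level 2.
D eats I → level 3.
H eats D → level 4.
No prey of H is below level 3, so 4 is the minimum.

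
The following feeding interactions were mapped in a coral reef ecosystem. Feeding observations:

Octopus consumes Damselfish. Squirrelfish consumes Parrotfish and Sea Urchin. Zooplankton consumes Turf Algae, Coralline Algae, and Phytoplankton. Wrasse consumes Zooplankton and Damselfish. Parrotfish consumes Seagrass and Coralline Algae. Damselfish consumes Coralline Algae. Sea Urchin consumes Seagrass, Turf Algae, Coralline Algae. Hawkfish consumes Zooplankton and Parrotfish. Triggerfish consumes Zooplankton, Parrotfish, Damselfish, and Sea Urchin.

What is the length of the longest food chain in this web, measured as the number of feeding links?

2 links

One longest chain: Coralline Algae → Damselfish → Octopus.
It has 3 species and 2 links.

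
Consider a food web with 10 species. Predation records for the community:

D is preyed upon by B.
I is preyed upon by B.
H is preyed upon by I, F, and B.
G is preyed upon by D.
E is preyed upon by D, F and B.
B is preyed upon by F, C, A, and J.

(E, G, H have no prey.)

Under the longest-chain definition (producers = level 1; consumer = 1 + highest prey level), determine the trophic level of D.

E is a producer → level 1.
D eats E (level 1); other prey at levels: G 1 → level 2.

Trophic level 2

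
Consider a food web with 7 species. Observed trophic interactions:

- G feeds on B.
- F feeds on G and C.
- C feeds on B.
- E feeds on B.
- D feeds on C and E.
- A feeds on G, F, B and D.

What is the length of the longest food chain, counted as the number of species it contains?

One longest chain: B → C → F → A.
It has 4 species and 3 links.

4 species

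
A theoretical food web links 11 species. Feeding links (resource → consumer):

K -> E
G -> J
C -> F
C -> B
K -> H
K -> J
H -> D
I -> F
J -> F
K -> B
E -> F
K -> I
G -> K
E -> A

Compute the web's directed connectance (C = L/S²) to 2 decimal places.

The web has S = 11 species and L = 14 feeding links.
C = L / S² = 14 / 121 = 0.1157 ≈ 0.12.

C = 0.12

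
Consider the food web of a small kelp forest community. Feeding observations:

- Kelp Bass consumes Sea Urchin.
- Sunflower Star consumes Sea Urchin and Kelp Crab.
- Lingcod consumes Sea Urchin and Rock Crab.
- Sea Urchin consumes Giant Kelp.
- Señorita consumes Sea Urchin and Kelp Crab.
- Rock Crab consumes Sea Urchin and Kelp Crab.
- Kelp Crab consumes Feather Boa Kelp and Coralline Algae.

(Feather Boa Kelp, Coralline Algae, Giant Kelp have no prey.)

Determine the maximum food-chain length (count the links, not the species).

3 links

One longest chain: Feather Boa Kelp → Kelp Crab → Rock Crab → Lingcod.
It has 4 species and 3 links.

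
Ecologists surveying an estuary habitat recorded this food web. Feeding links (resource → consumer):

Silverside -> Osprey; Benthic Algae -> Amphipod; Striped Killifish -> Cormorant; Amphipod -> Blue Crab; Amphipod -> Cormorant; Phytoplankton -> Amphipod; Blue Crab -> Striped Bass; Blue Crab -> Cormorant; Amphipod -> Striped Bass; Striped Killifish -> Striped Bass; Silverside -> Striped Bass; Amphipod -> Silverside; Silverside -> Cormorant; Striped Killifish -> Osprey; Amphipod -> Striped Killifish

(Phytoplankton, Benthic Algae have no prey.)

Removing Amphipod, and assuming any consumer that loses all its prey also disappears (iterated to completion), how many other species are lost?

6

Remove Amphipod.
Round 1: Silverside (all prey gone), Striped Killifish (all prey gone), Blue Crab (all prey gone) → extinct.
Round 2: Striped Bass (all prey gone), Osprey (all prey gone), Cormorant (all prey gone) → extinct.
No further losses. Total secondary extinctions: 6.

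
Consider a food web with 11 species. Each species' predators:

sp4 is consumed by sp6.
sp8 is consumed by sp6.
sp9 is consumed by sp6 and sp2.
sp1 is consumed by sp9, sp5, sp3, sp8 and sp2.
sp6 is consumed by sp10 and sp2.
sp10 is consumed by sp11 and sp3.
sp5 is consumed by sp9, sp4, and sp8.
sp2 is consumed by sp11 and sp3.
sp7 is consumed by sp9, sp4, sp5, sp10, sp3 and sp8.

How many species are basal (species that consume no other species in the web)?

2

Basal species (no prey listed): sp7, sp1.
Count: 2.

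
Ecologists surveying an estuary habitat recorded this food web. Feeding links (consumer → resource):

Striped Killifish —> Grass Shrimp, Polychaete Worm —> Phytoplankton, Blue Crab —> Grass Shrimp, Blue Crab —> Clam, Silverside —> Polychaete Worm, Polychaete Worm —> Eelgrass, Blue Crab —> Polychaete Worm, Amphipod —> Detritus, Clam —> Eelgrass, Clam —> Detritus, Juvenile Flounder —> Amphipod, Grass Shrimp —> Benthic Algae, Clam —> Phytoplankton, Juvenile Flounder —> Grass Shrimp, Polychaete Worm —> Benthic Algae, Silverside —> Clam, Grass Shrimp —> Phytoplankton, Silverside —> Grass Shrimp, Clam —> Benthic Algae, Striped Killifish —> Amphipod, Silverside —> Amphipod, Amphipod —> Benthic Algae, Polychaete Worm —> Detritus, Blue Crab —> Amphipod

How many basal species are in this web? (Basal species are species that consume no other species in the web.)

Basal species (no prey listed): Detritus, Eelgrass, Benthic Algae, Phytoplankton.
Count: 4.

4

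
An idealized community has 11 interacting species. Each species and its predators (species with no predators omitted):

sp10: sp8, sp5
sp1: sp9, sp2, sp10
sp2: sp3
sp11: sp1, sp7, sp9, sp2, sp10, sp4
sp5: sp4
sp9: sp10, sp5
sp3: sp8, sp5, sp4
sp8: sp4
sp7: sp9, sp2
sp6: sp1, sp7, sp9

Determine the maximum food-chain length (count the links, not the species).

One longest chain: sp11 → sp1 → sp2 → sp3 → sp8 → sp4.
It has 6 species and 5 links.

5 links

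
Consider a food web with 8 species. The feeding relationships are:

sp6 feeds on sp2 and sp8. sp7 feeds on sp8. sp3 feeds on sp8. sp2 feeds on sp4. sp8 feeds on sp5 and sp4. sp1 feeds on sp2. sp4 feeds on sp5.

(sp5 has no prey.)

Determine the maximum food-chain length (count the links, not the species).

3 links

One longest chain: sp5 → sp4 → sp8 → sp3.
It has 4 species and 3 links.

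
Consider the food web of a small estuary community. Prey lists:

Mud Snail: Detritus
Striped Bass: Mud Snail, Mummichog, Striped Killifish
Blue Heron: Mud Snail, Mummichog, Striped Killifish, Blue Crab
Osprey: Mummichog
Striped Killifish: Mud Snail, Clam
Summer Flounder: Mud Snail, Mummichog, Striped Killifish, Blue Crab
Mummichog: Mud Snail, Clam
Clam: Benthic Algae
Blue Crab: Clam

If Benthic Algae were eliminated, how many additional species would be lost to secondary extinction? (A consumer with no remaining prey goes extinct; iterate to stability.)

Remove Benthic Algae.
Round 1: Clam (all prey gone) → extinct.
Round 2: Blue Crab (all prey gone) → extinct.
No further losses. Total secondary extinctions: 2.

2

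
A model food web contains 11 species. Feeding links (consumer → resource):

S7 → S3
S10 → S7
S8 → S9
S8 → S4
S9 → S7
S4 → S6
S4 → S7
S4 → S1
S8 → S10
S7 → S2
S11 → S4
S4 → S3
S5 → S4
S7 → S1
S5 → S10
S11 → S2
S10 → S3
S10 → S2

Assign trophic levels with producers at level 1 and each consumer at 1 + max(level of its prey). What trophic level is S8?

Trophic level 4

S1 is a producer → level 1.
S7 eats S1 (level 1); other prey at levels: S2 1, S3 1 → level 2.
S9 eats S7 → level 3.
S8 eats S9 (level 3); other prey at levels: S10 3, S4 3 → level 4.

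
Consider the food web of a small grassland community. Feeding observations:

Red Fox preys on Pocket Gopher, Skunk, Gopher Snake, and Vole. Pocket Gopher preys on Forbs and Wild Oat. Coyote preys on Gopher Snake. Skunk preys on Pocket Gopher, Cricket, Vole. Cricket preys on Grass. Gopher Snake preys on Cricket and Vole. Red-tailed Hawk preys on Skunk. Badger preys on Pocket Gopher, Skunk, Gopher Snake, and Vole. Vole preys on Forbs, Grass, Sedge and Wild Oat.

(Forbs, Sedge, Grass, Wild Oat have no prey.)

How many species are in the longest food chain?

4 species

One longest chain: Grass → Cricket → Gopher Snake → Red Fox.
It has 4 species and 3 links.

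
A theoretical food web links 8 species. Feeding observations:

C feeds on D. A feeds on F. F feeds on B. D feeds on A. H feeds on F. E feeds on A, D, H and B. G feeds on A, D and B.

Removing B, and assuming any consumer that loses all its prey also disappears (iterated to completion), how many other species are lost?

7

Remove B.
Round 1: F (all prey gone) → extinct.
Round 2: H (all prey gone), A (all prey gone) → extinct.
Round 3: D (all prey gone) → extinct.
Round 4: G (all prey gone), C (all prey gone), E (all prey gone) → extinct.
No further losses. Total secondary extinctions: 7.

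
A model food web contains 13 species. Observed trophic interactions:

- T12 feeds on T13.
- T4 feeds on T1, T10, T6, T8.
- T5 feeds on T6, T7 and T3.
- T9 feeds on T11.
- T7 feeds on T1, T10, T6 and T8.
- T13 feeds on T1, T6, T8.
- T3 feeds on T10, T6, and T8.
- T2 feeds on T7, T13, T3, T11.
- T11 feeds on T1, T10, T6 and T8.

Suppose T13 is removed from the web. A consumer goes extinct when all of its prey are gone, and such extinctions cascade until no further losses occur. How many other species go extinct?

1

Remove T13.
Round 1: T12 (all prey gone) → extinct.
No further losses. Total secondary extinctions: 1.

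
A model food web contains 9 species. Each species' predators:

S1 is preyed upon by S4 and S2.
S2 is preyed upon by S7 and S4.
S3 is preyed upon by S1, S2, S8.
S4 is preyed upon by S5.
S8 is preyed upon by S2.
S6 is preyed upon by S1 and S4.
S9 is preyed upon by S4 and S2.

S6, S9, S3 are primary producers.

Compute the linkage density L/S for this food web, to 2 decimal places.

L/S = 1.44

There are L = 13 links among S = 9 species.
L/S = 13/9 = 1.4444 ≈ 1.44.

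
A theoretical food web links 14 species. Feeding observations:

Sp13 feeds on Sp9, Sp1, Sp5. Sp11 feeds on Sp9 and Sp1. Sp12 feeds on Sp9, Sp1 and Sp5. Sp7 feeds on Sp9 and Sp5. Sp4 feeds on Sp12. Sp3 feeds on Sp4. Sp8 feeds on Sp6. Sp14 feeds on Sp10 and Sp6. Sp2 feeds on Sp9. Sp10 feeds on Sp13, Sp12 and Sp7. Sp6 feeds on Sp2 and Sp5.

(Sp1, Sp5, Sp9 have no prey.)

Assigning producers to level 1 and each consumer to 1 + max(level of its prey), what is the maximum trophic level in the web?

Producers (level 1): Sp1, Sp5, Sp9.
Sp1 → Sp12 → Sp4 → Sp3 gives Sp3 level 4.
No species has a prey at level 4, so no species reaches level 5.

4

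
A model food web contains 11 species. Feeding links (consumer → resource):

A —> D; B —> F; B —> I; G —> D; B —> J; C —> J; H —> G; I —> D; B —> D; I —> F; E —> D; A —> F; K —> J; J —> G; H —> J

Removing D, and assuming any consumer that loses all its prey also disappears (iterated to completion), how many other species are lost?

6

Remove D.
Round 1: G (all prey gone), E (all prey gone) → extinct.
Round 2: J (all prey gone) → extinct.
Round 3: K (all prey gone), C (all prey gone), H (all prey gone) → extinct.
No further losses. Total secondary extinctions: 6.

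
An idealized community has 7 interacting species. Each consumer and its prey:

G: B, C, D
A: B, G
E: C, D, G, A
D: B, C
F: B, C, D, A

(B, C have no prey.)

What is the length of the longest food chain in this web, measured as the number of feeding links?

4 links

One longest chain: B → D → G → A → F.
It has 5 species and 4 links.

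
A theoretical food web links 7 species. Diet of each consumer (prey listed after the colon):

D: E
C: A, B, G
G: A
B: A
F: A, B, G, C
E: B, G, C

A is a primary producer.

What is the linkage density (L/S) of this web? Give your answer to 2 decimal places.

L/S = 1.86

There are L = 13 links among S = 7 species.
L/S = 13/7 = 1.8571 ≈ 1.86.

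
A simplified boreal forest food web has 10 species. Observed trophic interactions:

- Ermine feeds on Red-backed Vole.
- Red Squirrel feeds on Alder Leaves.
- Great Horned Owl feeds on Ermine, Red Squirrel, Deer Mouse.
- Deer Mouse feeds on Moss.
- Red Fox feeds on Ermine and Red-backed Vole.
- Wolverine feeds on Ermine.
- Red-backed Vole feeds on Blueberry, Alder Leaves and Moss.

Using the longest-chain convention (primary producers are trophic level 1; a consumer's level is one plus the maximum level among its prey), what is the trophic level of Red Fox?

Moss is a producer → level 1.
Red-backed Vole eats Moss (level 1); other prey at levels: Blueberry 1, Alder Leaves 1 → level 2.
Ermine eats Red-backed Vole → level 3.
Red Fox eats Ermine (level 3); other prey at levels: Red-backed Vole 2 → level 4.

Trophic level 4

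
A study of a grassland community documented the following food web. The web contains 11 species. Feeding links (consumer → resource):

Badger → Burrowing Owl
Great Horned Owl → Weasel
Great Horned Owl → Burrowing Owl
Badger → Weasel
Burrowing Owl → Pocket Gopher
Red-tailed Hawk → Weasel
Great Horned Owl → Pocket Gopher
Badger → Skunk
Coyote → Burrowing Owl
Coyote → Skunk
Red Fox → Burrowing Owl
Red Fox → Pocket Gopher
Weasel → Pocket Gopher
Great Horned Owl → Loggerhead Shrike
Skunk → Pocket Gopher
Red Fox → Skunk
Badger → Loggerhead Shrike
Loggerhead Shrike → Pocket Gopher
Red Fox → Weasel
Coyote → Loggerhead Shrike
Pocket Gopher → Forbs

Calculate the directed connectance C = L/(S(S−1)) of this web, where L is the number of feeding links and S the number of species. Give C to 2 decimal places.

The web has S = 11 species and L = 21 feeding links.
C = L / (S(S−1)) = 21 / 110 = 0.1909 ≈ 0.19.

C = 0.19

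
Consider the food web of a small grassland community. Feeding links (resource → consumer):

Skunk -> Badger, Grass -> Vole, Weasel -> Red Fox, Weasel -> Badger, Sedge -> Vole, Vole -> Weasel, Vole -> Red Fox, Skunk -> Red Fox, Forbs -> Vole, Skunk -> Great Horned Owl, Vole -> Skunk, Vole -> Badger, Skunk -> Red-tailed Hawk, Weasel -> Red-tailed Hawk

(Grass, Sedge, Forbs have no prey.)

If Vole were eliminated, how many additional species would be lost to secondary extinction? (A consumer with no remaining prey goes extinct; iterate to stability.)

6

Remove Vole.
Round 1: Weasel (all prey gone), Skunk (all prey gone) → extinct.
Round 2: Red-tailed Hawk (all prey gone), Badger (all prey gone), Great Horned Owl (all prey gone), Red Fox (all prey gone) → extinct.
No further losses. Total secondary extinctions: 6.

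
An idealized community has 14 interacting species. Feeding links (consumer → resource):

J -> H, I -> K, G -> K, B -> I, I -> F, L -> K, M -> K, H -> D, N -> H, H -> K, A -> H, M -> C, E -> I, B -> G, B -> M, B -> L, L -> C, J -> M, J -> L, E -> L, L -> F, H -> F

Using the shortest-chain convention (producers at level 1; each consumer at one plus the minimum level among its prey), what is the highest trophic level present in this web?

Producers (level 1): F, C, D, K.
Following each consumer down to its lowest-level prey: K → G → B (levels 1 through 3).
All prey of B (G 2, M 2, L 2, I 2) are at level 2 or above, so B is at level 1 + 2 = 3.
Every consumer has at least one prey at level 2 or below, so none exceeds level 3.

3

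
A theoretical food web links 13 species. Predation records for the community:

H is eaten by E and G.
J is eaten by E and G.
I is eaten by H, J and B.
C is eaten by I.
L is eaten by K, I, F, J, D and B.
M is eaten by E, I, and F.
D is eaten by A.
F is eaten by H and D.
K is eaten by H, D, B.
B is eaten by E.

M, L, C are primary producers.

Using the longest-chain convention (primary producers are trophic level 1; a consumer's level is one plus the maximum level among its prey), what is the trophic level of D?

L is a producer → level 1.
K eats L → level 2.
D eats K (level 2); other prey at levels: L 1, F 2 → level 3.

Trophic level 3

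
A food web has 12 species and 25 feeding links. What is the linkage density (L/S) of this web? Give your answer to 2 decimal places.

There are L = 25 links among S = 12 species.
L/S = 25/12 = 2.0833 ≈ 2.08.

L/S = 2.08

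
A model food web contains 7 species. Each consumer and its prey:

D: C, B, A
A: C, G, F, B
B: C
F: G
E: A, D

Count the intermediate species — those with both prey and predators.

4

Intermediate species (has both prey and predators): F, B, A, D.
Count: 4.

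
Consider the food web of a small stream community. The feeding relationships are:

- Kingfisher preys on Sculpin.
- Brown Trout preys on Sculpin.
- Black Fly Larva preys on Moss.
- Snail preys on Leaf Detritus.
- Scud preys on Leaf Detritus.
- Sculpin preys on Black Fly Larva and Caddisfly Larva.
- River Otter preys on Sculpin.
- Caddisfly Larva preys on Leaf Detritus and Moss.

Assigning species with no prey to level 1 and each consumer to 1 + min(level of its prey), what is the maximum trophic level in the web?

Basal resources (level 1): Leaf Detritus, Moss.
Following each consumer down to its lowest-level prey: Moss → Black Fly Larva → Sculpin → Kingfisher (levels 1 through 4).
All prey of Kingfisher (Sculpin 3) are at level 3 or above, so Kingfisher is at level 1 + 3 = 4.
Every consumer has at least one prey at level 3 or below, so none exceeds level 4.

4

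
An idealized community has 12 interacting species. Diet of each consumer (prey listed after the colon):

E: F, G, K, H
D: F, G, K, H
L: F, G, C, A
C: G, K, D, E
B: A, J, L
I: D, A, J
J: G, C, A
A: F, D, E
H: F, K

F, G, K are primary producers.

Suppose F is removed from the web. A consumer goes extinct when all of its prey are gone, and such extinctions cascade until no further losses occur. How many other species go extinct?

0

Remove F.
Every predator of it retains at least one other prey: H still has K; D still has G, K, H; E still has G, K, H; A still has D, E; L still has G, C, A.
No consumer loses all prey, so no secondary extinctions occur.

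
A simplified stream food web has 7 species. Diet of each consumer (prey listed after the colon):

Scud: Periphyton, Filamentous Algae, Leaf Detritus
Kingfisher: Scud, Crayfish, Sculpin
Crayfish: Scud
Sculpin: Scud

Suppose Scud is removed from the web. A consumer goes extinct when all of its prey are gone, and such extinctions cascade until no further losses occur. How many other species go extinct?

3

Remove Scud.
Round 1: Crayfish (all prey gone), Sculpin (all prey gone) → extinct.
Round 2: Kingfisher (all prey gone) → extinct.
No further losses. Total secondary extinctions: 3.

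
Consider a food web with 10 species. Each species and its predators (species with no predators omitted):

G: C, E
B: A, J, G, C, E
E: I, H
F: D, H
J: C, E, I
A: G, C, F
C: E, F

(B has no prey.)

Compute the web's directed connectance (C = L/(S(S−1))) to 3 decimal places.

C = 0.211

The web has S = 10 species and L = 19 feeding links.
C = L / (S(S−1)) = 19 / 90 = 0.2111 ≈ 0.211.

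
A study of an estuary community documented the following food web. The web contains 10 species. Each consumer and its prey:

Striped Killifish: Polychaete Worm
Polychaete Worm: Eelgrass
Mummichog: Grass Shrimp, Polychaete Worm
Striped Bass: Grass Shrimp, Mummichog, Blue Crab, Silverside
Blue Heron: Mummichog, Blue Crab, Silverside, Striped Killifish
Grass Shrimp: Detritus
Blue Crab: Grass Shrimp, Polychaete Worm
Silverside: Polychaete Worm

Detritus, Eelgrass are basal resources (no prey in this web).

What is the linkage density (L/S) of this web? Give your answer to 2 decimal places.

L/S = 1.60

There are L = 16 links among S = 10 species.
L/S = 16/10 = 1.6000 ≈ 1.60.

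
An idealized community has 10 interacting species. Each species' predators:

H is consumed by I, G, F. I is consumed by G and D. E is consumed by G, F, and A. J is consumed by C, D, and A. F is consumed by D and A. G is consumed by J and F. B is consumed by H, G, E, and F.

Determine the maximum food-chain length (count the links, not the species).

5 links

One longest chain: B → H → I → G → F → D.
It has 6 species and 5 links.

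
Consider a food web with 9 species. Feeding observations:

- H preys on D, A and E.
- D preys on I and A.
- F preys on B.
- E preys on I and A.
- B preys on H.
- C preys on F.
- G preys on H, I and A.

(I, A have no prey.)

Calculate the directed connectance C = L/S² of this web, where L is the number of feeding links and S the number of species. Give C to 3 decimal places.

The web has S = 9 species and L = 13 feeding links.
C = L / S² = 13 / 81 = 0.1605 ≈ 0.160.

C = 0.160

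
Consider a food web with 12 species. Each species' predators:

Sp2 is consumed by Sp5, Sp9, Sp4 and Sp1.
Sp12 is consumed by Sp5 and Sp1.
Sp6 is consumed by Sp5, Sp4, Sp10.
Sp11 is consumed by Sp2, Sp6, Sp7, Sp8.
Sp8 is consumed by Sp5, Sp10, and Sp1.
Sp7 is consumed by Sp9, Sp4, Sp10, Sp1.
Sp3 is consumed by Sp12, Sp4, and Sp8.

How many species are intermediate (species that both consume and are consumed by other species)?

Intermediate species (has both prey and predators): Sp12, Sp7, Sp2, Sp8, Sp6.
Count: 5.

5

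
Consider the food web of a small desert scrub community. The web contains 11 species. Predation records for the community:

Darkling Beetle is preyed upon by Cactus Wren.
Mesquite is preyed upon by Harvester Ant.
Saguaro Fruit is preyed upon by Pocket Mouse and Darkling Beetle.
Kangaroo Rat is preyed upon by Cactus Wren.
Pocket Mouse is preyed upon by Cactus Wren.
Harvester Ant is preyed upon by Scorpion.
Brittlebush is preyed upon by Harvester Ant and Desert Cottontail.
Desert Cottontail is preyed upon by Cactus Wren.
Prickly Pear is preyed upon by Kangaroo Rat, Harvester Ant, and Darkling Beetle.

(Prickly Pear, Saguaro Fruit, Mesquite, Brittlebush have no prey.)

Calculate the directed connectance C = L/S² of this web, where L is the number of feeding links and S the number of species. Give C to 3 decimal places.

The web has S = 11 species and L = 13 feeding links.
C = L / S² = 13 / 121 = 0.1074 ≈ 0.107.

C = 0.107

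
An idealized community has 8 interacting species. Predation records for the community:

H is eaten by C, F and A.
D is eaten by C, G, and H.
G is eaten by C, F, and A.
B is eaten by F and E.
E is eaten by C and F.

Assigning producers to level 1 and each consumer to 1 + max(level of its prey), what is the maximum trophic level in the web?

Producers (level 1): B, D.
D → H → F gives F level 3.
No species has a prey at level 3, so no species reaches level 4.

3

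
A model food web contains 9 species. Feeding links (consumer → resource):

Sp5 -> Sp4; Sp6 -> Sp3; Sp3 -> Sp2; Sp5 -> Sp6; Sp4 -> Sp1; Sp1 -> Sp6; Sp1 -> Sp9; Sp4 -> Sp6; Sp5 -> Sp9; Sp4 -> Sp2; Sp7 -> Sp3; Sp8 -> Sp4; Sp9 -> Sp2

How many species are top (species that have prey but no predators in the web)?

3

Top species (has prey, but nothing eats it): Sp7, Sp5, Sp8.
Count: 3.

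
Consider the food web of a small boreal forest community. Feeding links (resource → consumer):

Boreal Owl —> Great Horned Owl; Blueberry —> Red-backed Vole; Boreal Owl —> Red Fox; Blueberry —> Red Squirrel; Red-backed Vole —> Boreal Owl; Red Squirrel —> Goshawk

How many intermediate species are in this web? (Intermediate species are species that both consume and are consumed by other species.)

3

Intermediate species (has both prey and predators): Red Squirrel, Red-backed Vole, Boreal Owl.
Count: 3.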